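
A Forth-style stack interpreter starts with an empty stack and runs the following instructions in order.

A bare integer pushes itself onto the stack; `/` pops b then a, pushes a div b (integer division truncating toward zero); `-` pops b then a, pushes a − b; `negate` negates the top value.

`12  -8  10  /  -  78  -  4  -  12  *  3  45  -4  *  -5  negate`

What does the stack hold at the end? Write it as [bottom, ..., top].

12     -> [12]
-8     -> [12, -8]
10     -> [12, -8, 10]
/      -> [12, 0]
-      -> [12]
78     -> [12, 78]
-      -> [-66]
4      -> [-66, 4]
-      -> [-70]
12     -> [-70, 12]
*      -> [-840]
3      -> [-840, 3]
45     -> [-840, 3, 45]
-4     -> [-840, 3, 45, -4]
*      -> [-840, 3, -180]
-5     -> [-840, 3, -180, -5]
negate -> [-840, 3, -180, 5]

[-840, 3, -180, 5]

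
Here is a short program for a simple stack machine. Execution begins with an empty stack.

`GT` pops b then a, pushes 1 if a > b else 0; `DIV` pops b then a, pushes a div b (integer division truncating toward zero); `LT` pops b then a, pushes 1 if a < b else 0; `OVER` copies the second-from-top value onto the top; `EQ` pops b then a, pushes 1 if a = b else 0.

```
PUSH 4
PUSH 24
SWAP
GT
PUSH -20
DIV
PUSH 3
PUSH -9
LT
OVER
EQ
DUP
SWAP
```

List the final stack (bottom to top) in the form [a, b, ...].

PUSH 4   -> [4]
PUSH 24  -> [4, 24]
SWAP     -> [24, 4]
GT       -> [1]
PUSH -20 -> [1, -20]
DIV      -> [0]
PUSH 3   -> [0, 3]
PUSH -9  -> [0, 3, -9]
LT       -> [0, 0]
OVER     -> [0, 0, 0]
EQ       -> [0, 1]
DUP      -> [0, 1, 1]
SWAP     -> [0, 1, 1]

[0, 1, 1]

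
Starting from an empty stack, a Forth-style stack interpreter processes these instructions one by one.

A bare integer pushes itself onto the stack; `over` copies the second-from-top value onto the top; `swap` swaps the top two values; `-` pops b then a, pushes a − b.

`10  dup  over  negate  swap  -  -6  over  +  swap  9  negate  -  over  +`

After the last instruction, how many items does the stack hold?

3

10     -> [10]
dup    -> [10, 10]
over   -> [10, 10, 10]
negate -> [10, 10, -10]
swap   -> [10, -10, 10]
-      -> [10, -20]
-6     -> [10, -20, -6]
over   -> [10, -20, -6, -20]
+      -> [10, -20, -26]
swap   -> [10, -26, -20]
9      -> [10, -26, -20, 9]
negate -> [10, -26, -20, -9]
-      -> [10, -26, -11]
over   -> [10, -26, -11, -26]
+      -> [10, -26, -37]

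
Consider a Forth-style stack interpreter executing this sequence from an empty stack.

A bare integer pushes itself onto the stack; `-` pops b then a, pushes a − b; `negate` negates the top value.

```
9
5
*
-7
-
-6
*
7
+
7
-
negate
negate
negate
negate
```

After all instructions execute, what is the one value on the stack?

-312

9      -> 9
5      -> 9 5
*      -> 45
-7     -> 45 -7
-      -> 52
-6     -> 52 -6
*      -> -312
7      -> -312 7
+      -> -305
7      -> -305 7
-      -> -312
negate -> 312
negate -> -312
negate -> 312
negate -> -312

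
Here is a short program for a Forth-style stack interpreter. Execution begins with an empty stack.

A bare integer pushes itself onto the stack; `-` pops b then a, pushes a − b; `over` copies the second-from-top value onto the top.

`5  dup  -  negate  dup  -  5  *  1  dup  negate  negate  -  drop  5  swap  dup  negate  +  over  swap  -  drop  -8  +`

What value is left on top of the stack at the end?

5      → 5
dup    → 5 5
-      → 0
negate → 0
dup    → 0 0
-      → 0
5      → 0 5
*      → 0
1      → 0 1
dup    → 0 1 1
negate → 0 1 -1
negate → 0 1 1
-      → 0 0
drop   → 0
5      → 0 5
swap   → 5 0
dup    → 5 0 0
negate → 5 0 0
+      → 5 0
over   → 5 0 5
swap   → 5 5 0
-      → 5 5
drop   → 5
-8     → 5 -8
+      → -3

-3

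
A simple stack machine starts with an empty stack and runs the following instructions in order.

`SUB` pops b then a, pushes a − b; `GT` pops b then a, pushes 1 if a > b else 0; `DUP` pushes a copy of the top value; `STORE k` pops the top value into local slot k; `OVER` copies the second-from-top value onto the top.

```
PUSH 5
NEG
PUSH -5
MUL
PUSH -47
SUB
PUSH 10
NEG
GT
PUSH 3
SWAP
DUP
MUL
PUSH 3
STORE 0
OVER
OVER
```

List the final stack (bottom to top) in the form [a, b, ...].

PUSH 5   → 5
NEG      → -5
PUSH -5  → -5 -5
MUL      → 25
PUSH -47 → 25 -47
SUB      → 72
PUSH 10  → 72 10
NEG      → 72 -10
GT       → 1
PUSH 3   → 1 3
SWAP     → 3 1
DUP      → 3 1 1
MUL      → 3 1
PUSH 3   → 3 1 3
STORE 0  → 3 1
OVER     → 3 1 3
OVER     → 3 1 3 1

[3, 1, 3, 1]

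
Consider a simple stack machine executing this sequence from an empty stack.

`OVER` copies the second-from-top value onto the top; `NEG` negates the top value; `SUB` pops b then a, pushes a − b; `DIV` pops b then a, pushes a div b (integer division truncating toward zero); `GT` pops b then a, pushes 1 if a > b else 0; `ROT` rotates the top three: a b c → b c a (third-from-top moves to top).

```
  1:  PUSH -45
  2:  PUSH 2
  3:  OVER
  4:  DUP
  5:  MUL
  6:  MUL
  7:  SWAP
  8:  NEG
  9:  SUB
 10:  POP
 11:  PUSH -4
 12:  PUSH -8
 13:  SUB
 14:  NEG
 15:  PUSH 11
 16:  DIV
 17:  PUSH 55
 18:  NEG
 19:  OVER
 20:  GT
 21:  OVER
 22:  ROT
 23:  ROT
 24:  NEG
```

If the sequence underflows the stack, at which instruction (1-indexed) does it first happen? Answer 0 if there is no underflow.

PUSH -45 -> [-45]
PUSH 2   -> [-45, 2]
OVER     -> [-45, 2, -45]
DUP      -> [-45, 2, -45, -45]
MUL      -> [-45, 2, 2025]
MUL      -> [-45, 4050]
SWAP     -> [4050, -45]
NEG      -> [4050, 45]
SUB      -> [4005]
POP      -> []
PUSH -4  -> [-4]
PUSH -8  -> [-4, -8]
SUB      -> [4]
NEG      -> [-4]
PUSH 11  -> [-4, 11]
DIV      -> [0]
PUSH 55  -> [0, 55]
NEG      -> [0, -55]
OVER     -> [0, -55, 0]
GT       -> [0, 0]
OVER     -> [0, 0, 0]
ROT      -> [0, 0, 0]
ROT      -> [0, 0, 0]
NEG      -> [0, 0, 0]

0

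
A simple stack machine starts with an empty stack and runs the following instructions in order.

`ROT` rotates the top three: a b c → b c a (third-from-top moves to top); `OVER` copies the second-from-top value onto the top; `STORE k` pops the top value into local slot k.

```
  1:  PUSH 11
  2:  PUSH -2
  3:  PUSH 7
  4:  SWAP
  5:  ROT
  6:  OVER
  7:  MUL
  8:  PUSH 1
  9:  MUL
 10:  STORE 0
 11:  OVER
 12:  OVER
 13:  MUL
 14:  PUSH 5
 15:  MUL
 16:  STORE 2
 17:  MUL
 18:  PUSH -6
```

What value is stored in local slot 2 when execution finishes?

PUSH 11 : 11
PUSH -2 : 11 -2
PUSH 7  : 11 -2 7
SWAP    : 11 7 -2
ROT     : 7 -2 11
OVER    : 7 -2 11 -2
MUL     : 7 -2 -22
PUSH 1  : 7 -2 -22 1
MUL     : 7 -2 -22
STORE 0 : 7 -2
OVER    : 7 -2 7
OVER    : 7 -2 7 -2
MUL     : 7 -2 -14
PUSH 5  : 7 -2 -14 5
MUL     : 7 -2 -70
STORE 2 : 7 -2
MUL     : -14
PUSH -6 : -14 -6

-70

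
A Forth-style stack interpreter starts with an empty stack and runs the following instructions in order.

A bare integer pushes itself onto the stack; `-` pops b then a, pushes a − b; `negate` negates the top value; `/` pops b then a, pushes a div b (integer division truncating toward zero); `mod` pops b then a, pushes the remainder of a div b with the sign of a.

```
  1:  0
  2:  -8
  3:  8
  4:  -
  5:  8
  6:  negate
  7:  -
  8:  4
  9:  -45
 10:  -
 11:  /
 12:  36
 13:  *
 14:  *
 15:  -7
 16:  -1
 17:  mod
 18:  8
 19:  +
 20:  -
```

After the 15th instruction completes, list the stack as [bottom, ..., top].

[0, -7]

0      : [0]
-8     : [0, -8]
8      : [0, -8, 8]
-      : [0, -16]
8      : [0, -16, 8]
negate : [0, -16, -8]
-      : [0, -8]
4      : [0, -8, 4]
-45    : [0, -8, 4, -45]
-      : [0, -8, 49]
/      : [0, 0]
36     : [0, 0, 36]
*      : [0, 0]
*      : [0]
-7     : [0, -7]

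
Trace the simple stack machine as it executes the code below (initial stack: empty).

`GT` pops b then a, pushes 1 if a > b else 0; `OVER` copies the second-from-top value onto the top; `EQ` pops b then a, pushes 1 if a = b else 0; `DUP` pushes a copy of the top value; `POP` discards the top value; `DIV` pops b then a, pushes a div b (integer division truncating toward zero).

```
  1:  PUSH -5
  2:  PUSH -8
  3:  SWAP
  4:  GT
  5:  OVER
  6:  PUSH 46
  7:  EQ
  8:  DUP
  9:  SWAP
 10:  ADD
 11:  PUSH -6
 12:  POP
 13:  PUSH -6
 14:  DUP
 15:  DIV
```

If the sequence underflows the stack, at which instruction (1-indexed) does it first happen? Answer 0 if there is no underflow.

PUSH -5 → -5
PUSH -8 → -5 -8
SWAP    → -8 -5
GT      → 0
OVER  — needs 2 operands, stack has 1 → underflow

5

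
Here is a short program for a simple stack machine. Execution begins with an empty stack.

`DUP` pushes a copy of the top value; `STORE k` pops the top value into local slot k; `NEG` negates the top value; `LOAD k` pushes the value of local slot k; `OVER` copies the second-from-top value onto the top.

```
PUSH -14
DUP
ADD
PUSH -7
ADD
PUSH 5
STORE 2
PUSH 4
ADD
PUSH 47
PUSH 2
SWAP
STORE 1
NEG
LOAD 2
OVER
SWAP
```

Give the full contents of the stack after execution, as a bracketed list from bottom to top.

[-31, -2, -2, 5]

PUSH -14 -> -14
DUP      -> -14 -14
ADD      -> -28
PUSH -7  -> -28 -7
ADD      -> -35
PUSH 5   -> -35 5
STORE 2  -> -35
PUSH 4   -> -35 4
ADD      -> -31
PUSH 47  -> -31 47
PUSH 2   -> -31 47 2
SWAP     -> -31 2 47
STORE 1  -> -31 2
NEG      -> -31 -2
LOAD 2   -> -31 -2 5
OVER     -> -31 -2 5 -2
SWAP     -> -31 -2 -2 5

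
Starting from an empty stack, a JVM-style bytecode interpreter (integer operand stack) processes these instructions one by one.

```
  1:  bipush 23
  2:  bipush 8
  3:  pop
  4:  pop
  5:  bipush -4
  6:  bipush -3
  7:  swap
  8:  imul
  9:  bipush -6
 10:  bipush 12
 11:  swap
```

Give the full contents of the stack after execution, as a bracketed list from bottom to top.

bipush 23 → 23
bipush 8  → 23 8
pop       → 23
pop       → (empty)
bipush -4 → -4
bipush -3 → -4 -3
swap      → -3 -4
imul      → 12
bipush -6 → 12 -6
bipush 12 → 12 -6 12
swap      → 12 12 -6

[12, 12, -6]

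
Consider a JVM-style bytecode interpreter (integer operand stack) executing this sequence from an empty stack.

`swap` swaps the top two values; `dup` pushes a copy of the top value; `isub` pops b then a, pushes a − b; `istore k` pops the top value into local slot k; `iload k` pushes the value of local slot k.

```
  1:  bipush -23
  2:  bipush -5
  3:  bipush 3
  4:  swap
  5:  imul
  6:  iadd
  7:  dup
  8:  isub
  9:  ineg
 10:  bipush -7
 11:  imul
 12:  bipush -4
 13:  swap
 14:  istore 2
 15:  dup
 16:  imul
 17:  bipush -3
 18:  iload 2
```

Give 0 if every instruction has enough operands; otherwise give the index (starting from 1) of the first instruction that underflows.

0

bipush -23 : [-23]
bipush -5  : [-23, -5]
bipush 3   : [-23, -5, 3]
swap       : [-23, 3, -5]
imul       : [-23, -15]
iadd       : [-38]
dup        : [-38, -38]
isub       : [0]
ineg       : [0]
bipush -7  : [0, -7]
imul       : [0]
bipush -4  : [0, -4]
swap       : [-4, 0]
istore 2   : [-4]
dup        : [-4, -4]
imul       : [16]
bipush -3  : [16, -3]
iload 2    : [16, -3, 0]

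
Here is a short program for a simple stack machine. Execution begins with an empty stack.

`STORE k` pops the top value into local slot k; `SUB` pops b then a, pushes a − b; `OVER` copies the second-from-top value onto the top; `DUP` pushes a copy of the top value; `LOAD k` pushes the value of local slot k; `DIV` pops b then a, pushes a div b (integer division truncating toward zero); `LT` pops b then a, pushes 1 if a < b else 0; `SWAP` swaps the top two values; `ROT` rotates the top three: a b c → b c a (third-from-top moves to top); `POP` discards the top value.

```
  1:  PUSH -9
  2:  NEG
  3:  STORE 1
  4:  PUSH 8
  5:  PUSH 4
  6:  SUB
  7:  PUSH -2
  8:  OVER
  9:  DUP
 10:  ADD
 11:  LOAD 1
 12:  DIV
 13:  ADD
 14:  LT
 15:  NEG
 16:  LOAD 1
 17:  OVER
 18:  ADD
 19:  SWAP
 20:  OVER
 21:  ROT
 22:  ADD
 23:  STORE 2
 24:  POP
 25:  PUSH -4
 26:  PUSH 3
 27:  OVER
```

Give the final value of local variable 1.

9

PUSH -9 -> [-9]
NEG     -> [9]
STORE 1 -> []
PUSH 8  -> [8]
PUSH 4  -> [8, 4]
SUB     -> [4]
PUSH -2 -> [4, -2]
OVER    -> [4, -2, 4]
DUP     -> [4, -2, 4, 4]
ADD     -> [4, -2, 8]
LOAD 1  -> [4, -2, 8, 9]
DIV     -> [4, -2, 0]
ADD     -> [4, -2]
LT      -> [0]
NEG     -> [0]
LOAD 1  -> [0, 9]
OVER    -> [0, 9, 0]
ADD     -> [0, 9]
SWAP    -> [9, 0]
OVER    -> [9, 0, 9]
ROT     -> [0, 9, 9]
ADD     -> [0, 18]
STORE 2 -> [0]
POP     -> []
PUSH -4 -> [-4]
PUSH 3  -> [-4, 3]
OVER    -> [-4, 3, -4]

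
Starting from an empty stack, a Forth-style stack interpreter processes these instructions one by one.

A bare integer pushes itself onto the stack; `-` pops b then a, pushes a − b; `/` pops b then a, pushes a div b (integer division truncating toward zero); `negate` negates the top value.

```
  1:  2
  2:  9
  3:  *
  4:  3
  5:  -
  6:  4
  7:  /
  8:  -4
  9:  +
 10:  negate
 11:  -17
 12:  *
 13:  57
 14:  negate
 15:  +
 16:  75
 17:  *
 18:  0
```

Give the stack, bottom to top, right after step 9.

[-1]

2  : [2]
9  : [2, 9]
*  : [18]
3  : [18, 3]
-  : [15]
4  : [15, 4]
/  : [3]
-4 : [3, -4]
+  : [-1]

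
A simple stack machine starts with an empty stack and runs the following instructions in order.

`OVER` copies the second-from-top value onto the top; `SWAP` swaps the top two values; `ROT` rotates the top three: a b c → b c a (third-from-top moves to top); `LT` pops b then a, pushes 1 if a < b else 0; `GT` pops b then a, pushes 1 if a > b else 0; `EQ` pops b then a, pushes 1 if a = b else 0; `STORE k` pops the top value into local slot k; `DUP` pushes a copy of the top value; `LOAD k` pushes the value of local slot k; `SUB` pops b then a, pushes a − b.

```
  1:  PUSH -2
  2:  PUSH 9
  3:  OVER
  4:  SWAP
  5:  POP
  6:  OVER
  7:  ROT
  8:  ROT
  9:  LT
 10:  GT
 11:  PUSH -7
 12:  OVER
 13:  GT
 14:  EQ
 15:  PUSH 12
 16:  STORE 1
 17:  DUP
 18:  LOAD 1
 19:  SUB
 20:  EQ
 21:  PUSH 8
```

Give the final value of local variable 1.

PUSH -2 → [-2]
PUSH 9  → [-2, 9]
OVER    → [-2, 9, -2]
SWAP    → [-2, -2, 9]
POP     → [-2, -2]
OVER    → [-2, -2, -2]
ROT     → [-2, -2, -2]
ROT     → [-2, -2, -2]
LT      → [-2, 0]
GT      → [0]
PUSH -7 → [0, -7]
OVER    → [0, -7, 0]
GT      → [0, 0]
EQ      → [1]
PUSH 12 → [1, 12]
STORE 1 → [1]
DUP     → [1, 1]
LOAD 1  → [1, 1, 12]
SUB     → [1, -11]
EQ      → [0]
PUSH 8  → [0, 8]

12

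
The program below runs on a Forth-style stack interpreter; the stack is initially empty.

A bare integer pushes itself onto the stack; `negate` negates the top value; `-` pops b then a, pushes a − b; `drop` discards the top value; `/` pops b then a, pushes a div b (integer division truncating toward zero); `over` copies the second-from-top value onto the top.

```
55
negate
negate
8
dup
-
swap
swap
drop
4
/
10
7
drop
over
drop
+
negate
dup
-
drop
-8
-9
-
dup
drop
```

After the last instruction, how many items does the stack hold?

1

55      [55]
negate  [-55]
negate  [55]
8       [55, 8]
dup     [55, 8, 8]
-       [55, 0]
swap    [0, 55]
swap    [55, 0]
drop    [55]
4       [55, 4]
/       [13]
10      [13, 10]
7       [13, 10, 7]
drop    [13, 10]
over    [13, 10, 13]
drop    [13, 10]
+       [23]
negate  [-23]
dup     [-23, -23]
-       [0]
drop    []
-8      [-8]
-9      [-8, -9]
-       [1]
dup     [1, 1]
drop    [1]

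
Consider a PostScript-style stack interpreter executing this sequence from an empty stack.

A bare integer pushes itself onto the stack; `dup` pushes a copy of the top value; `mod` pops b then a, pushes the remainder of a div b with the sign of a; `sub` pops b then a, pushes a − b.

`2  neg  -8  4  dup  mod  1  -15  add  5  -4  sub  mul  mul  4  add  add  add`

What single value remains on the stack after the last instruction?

-6

2   → [2]
neg → [-2]
-8  → [-2, -8]
4   → [-2, -8, 4]
dup → [-2, -8, 4, 4]
mod → [-2, -8, 0]
1   → [-2, -8, 0, 1]
-15 → [-2, -8, 0, 1, -15]
add → [-2, -8, 0, -14]
5   → [-2, -8, 0, -14, 5]
-4  → [-2, -8, 0, -14, 5, -4]
sub → [-2, -8, 0, -14, 9]
mul → [-2, -8, 0, -126]
mul → [-2, -8, 0]
4   → [-2, -8, 0, 4]
add → [-2, -8, 4]
add → [-2, -4]
add → [-6]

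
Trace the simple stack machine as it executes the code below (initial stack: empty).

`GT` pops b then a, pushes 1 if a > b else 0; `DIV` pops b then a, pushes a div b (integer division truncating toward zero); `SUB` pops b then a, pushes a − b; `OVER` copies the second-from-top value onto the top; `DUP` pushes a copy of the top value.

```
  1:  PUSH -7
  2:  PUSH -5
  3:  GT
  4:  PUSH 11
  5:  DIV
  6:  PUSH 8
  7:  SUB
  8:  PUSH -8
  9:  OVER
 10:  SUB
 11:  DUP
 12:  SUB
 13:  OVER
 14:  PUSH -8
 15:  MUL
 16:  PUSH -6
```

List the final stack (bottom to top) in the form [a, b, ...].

PUSH -7 -> [-7]
PUSH -5 -> [-7, -5]
GT      -> [0]
PUSH 11 -> [0, 11]
DIV     -> [0]
PUSH 8  -> [0, 8]
SUB     -> [-8]
PUSH -8 -> [-8, -8]
OVER    -> [-8, -8, -8]
SUB     -> [-8, 0]
DUP     -> [-8, 0, 0]
SUB     -> [-8, 0]
OVER    -> [-8, 0, -8]
PUSH -8 -> [-8, 0, -8, -8]
MUL     -> [-8, 0, 64]
PUSH -6 -> [-8, 0, 64, -6]

[-8, 0, 64, -6]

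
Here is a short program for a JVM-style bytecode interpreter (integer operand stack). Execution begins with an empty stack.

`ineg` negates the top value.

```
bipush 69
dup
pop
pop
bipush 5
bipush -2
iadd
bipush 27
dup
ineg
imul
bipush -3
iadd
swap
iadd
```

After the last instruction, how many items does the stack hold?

1

bipush 69 → [69]
dup       → [69, 69]
pop       → [69]
pop       → []
bipush 5  → [5]
bipush -2 → [5, -2]
iadd      → [3]
bipush 27 → [3, 27]
dup       → [3, 27, 27]
ineg      → [3, 27, -27]
imul      → [3, -729]
bipush -3 → [3, -729, -3]
iadd      → [3, -732]
swap      → [-732, 3]
iadd      → [-729]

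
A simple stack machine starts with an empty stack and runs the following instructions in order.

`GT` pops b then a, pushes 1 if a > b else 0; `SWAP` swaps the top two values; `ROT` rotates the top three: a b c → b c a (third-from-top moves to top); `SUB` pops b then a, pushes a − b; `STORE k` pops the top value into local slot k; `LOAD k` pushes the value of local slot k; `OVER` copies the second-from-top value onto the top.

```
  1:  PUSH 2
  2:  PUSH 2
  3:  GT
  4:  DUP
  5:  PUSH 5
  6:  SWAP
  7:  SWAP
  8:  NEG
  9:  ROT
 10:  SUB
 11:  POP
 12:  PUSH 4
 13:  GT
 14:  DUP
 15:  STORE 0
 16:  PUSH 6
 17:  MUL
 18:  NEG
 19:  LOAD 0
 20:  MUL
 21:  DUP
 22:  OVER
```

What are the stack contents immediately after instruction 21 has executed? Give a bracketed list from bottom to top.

PUSH 2  → [2]
PUSH 2  → [2, 2]
GT      → [0]
DUP     → [0, 0]
PUSH 5  → [0, 0, 5]
SWAP    → [0, 5, 0]
SWAP    → [0, 0, 5]
NEG     → [0, 0, -5]
ROT     → [0, -5, 0]
SUB     → [0, -5]
POP     → [0]
PUSH 4  → [0, 4]
GT      → [0]
DUP     → [0, 0]
STORE 0 → [0]
PUSH 6  → [0, 6]
MUL     → [0]
NEG     → [0]
LOAD 0  → [0, 0]
MUL     → [0]
DUP     → [0, 0]

[0, 0]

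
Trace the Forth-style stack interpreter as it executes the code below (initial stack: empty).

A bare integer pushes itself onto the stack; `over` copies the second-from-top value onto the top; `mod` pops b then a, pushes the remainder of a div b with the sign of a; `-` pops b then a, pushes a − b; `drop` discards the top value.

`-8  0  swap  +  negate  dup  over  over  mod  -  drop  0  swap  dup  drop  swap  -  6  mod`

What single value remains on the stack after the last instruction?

2

-8      -8
0       -8 0
swap    0 -8
+       -8
negate  8
dup     8 8
over    8 8 8
over    8 8 8 8
mod     8 8 0
-       8 8
drop    8
0       8 0
swap    0 8
dup     0 8 8
drop    0 8
swap    8 0
-       8
6       8 6
mod     2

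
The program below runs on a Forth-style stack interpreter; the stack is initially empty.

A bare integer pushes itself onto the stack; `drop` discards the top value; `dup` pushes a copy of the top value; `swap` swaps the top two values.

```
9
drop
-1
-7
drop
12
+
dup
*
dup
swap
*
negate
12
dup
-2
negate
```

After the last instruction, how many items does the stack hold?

4

9       9
drop    (empty)
-1      -1
-7      -1 -7
drop    -1
12      -1 12
+       11
dup     11 11
*       121
dup     121 121
swap    121 121
*       14641
negate  -14641
12      -14641 12
dup     -14641 12 12
-2      -14641 12 12 -2
negate  -14641 12 12 2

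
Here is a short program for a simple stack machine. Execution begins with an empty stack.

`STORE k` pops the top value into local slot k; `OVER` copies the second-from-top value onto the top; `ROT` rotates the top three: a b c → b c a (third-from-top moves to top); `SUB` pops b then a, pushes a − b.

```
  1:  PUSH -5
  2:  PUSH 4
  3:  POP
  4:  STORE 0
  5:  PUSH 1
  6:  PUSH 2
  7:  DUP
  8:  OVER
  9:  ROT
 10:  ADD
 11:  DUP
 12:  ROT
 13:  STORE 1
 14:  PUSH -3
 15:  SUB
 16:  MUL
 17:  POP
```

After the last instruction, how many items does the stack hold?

1

PUSH -5 → -5
PUSH 4  → -5 4
POP     → -5
STORE 0 → (empty)
PUSH 1  → 1
PUSH 2  → 1 2
DUP     → 1 2 2
OVER    → 1 2 2 2
ROT     → 1 2 2 2
ADD     → 1 2 4
DUP     → 1 2 4 4
ROT     → 1 4 4 2
STORE 1 → 1 4 4
PUSH -3 → 1 4 4 -3
SUB     → 1 4 7
MUL     → 1 28
POP     → 1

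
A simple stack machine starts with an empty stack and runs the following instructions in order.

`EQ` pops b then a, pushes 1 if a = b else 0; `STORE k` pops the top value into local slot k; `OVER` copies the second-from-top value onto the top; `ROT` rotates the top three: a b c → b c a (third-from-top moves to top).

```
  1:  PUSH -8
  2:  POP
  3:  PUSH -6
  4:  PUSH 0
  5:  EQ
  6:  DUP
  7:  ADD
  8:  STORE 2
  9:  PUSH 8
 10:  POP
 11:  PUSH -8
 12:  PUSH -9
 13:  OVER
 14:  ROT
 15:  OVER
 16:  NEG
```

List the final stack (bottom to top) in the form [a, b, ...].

[-9, -8, -8, 8]

PUSH -8 -> [-8]
POP     -> []
PUSH -6 -> [-6]
PUSH 0  -> [-6, 0]
EQ      -> [0]
DUP     -> [0, 0]
ADD     -> [0]
STORE 2 -> []
PUSH 8  -> [8]
POP     -> []
PUSH -8 -> [-8]
PUSH -9 -> [-8, -9]
OVER    -> [-8, -9, -8]
ROT     -> [-9, -8, -8]
OVER    -> [-9, -8, -8, -8]
NEG     -> [-9, -8, -8, 8]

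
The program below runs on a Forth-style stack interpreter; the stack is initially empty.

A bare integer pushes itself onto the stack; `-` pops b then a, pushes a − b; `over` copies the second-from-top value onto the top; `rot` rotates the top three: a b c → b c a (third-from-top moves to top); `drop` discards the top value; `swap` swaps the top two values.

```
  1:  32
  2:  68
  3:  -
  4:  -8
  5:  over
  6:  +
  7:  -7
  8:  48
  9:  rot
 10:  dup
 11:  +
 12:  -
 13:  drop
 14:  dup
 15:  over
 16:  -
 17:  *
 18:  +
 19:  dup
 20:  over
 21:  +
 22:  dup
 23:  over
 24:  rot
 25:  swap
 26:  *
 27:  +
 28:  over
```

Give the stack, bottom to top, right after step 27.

32   : 32
68   : 32 68
-    : -36
-8   : -36 -8
over : -36 -8 -36
+    : -36 -44
-7   : -36 -44 -7
48   : -36 -44 -7 48
rot  : -36 -7 48 -44
dup  : -36 -7 48 -44 -44
+    : -36 -7 48 -88
-    : -36 -7 136
drop : -36 -7
dup  : -36 -7 -7
over : -36 -7 -7 -7
-    : -36 -7 0
*    : -36 0
+    : -36
dup  : -36 -36
over : -36 -36 -36
+    : -36 -72
dup  : -36 -72 -72
over : -36 -72 -72 -72
rot  : -36 -72 -72 -72
swap : -36 -72 -72 -72
*    : -36 -72 5184
+    : -36 5112

[-36, 5112]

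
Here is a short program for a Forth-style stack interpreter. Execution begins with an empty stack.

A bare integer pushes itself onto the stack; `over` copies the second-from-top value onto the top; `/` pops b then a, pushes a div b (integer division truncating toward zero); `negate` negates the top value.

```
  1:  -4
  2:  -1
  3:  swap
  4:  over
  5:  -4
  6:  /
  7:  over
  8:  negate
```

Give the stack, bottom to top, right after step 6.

-4    -4
-1    -4 -1
swap  -1 -4
over  -1 -4 -1
-4    -1 -4 -1 -4
/     -1 -4 0

[-1, -4, 0]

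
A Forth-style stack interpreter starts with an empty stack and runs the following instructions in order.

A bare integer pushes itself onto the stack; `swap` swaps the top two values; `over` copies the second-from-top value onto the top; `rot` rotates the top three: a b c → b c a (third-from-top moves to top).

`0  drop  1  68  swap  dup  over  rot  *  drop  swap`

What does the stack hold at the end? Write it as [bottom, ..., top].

[1, 68]

0    → 0
drop → (empty)
1    → 1
68   → 1 68
swap → 68 1
dup  → 68 1 1
over → 68 1 1 1
rot  → 68 1 1 1
*    → 68 1 1
drop → 68 1
swap → 1 68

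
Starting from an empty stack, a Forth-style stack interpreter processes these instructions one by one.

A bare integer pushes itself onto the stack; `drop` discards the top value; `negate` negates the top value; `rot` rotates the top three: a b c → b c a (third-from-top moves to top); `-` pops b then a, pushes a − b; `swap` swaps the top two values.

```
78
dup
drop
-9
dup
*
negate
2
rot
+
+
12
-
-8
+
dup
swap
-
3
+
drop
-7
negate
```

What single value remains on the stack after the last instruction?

78     -> [78]
dup    -> [78, 78]
drop   -> [78]
-9     -> [78, -9]
dup    -> [78, -9, -9]
*      -> [78, 81]
negate -> [78, -81]
2      -> [78, -81, 2]
rot    -> [-81, 2, 78]
+      -> [-81, 80]
+      -> [-1]
12     -> [-1, 12]
-      -> [-13]
-8     -> [-13, -8]
+      -> [-21]
dup    -> [-21, -21]
swap   -> [-21, -21]
-      -> [0]
3      -> [0, 3]
+      -> [3]
drop   -> []
-7     -> [-7]
negate -> [7]

7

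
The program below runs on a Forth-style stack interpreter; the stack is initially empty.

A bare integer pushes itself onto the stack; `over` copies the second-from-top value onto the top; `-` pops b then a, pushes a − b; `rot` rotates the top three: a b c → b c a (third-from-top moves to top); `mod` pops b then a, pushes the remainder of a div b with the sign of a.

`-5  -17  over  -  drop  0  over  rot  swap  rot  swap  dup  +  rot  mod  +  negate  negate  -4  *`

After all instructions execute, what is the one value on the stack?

-5      -5
-17     -5 -17
over    -5 -17 -5
-       -5 -12
drop    -5
0       -5 0
over    -5 0 -5
rot     0 -5 -5
swap    0 -5 -5
rot     -5 -5 0
swap    -5 0 -5
dup     -5 0 -5 -5
+       -5 0 -10
rot     0 -10 -5
mod     0 0
+       0
negate  0
negate  0
-4      0 -4
*       0

0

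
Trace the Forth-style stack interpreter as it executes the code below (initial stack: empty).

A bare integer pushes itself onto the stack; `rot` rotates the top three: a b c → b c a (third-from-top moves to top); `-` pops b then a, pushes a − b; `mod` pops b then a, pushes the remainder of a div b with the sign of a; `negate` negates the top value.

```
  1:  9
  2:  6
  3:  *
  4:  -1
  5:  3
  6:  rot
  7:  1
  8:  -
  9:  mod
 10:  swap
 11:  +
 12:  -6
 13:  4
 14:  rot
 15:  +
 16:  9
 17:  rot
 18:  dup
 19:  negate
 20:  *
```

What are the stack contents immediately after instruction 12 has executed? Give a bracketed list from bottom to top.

[2, -6]

9     [9]
6     [9, 6]
*     [54]
-1    [54, -1]
3     [54, -1, 3]
rot   [-1, 3, 54]
1     [-1, 3, 54, 1]
-     [-1, 3, 53]
mod   [-1, 3]
swap  [3, -1]
+     [2]
-6    [2, -6]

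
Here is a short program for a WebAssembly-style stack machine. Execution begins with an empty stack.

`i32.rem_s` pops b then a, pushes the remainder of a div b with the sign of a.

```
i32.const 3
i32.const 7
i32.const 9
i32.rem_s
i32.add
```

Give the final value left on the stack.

i32.const 3 : [3]
i32.const 7 : [3, 7]
i32.const 9 : [3, 7, 9]
i32.rem_s   : [3, 7]
i32.add     : [10]

10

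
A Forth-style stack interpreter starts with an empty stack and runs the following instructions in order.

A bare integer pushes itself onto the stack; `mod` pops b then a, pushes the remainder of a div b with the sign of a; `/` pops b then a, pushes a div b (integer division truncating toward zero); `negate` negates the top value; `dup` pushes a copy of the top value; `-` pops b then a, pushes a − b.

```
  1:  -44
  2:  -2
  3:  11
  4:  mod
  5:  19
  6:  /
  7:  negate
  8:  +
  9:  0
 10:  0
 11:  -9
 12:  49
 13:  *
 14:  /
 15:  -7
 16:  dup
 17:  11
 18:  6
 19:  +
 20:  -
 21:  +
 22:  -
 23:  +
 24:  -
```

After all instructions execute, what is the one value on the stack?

-44    : -44
-2     : -44 -2
11     : -44 -2 11
mod    : -44 -2
19     : -44 -2 19
/      : -44 0
negate : -44 0
+      : -44
0      : -44 0
0      : -44 0 0
-9     : -44 0 0 -9
49     : -44 0 0 -9 49
*      : -44 0 0 -441
/      : -44 0 0
-7     : -44 0 0 -7
dup    : -44 0 0 -7 -7
11     : -44 0 0 -7 -7 11
6      : -44 0 0 -7 -7 11 6
+      : -44 0 0 -7 -7 17
-      : -44 0 0 -7 -24
+      : -44 0 0 -31
-      : -44 0 31
+      : -44 31
-      : -75

-75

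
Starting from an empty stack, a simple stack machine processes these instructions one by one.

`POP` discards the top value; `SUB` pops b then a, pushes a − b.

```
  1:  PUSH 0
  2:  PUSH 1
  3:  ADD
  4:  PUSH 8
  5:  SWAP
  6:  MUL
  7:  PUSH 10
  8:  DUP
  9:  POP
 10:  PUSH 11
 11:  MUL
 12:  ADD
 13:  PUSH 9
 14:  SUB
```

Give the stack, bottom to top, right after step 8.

PUSH 0   0
PUSH 1   0 1
ADD      1
PUSH 8   1 8
SWAP     8 1
MUL      8
PUSH 10  8 10
DUP      8 10 10

[8, 10, 10]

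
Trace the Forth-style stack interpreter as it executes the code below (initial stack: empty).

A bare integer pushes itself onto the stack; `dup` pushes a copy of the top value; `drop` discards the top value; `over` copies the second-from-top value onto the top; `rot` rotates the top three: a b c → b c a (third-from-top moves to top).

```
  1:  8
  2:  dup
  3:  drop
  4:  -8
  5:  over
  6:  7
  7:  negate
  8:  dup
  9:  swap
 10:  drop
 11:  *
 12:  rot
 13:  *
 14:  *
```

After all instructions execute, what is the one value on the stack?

8      → 8
dup    → 8 8
drop   → 8
-8     → 8 -8
over   → 8 -8 8
7      → 8 -8 8 7
negate → 8 -8 8 -7
dup    → 8 -8 8 -7 -7
swap   → 8 -8 8 -7 -7
drop   → 8 -8 8 -7
*      → 8 -8 -56
rot    → -8 -56 8
*      → -8 -448
*      → 3584

3584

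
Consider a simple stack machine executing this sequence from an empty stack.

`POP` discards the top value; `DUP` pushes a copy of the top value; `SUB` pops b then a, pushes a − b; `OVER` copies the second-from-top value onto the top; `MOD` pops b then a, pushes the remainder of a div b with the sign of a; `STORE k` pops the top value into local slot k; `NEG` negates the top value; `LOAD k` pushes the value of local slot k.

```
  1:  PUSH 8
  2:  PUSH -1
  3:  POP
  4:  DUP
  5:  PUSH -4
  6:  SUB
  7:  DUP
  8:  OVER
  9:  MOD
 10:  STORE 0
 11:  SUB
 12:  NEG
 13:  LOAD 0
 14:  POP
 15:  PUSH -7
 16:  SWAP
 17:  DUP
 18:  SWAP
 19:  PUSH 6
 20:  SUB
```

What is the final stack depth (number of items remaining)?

PUSH 8  -> 8
PUSH -1 -> 8 -1
POP     -> 8
DUP     -> 8 8
PUSH -4 -> 8 8 -4
SUB     -> 8 12
DUP     -> 8 12 12
OVER    -> 8 12 12 12
MOD     -> 8 12 0
STORE 0 -> 8 12
SUB     -> -4
NEG     -> 4
LOAD 0  -> 4 0
POP     -> 4
PUSH -7 -> 4 -7
SWAP    -> -7 4
DUP     -> -7 4 4
SWAP    -> -7 4 4
PUSH 6  -> -7 4 4 6
SUB     -> -7 4 -2

3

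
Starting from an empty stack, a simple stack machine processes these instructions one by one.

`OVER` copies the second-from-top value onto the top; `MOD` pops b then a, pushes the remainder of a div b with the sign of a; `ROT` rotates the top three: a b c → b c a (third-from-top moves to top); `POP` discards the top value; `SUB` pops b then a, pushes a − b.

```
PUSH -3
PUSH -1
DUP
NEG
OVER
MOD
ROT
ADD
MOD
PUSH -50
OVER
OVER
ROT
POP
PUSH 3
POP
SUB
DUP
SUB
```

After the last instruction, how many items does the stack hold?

2

PUSH -3  → [-3]
PUSH -1  → [-3, -1]
DUP      → [-3, -1, -1]
NEG      → [-3, -1, 1]
OVER     → [-3, -1, 1, -1]
MOD      → [-3, -1, 0]
ROT      → [-1, 0, -3]
ADD      → [-1, -3]
MOD      → [-1]
PUSH -50 → [-1, -50]
OVER     → [-1, -50, -1]
OVER     → [-1, -50, -1, -50]
ROT      → [-1, -1, -50, -50]
POP      → [-1, -1, -50]
PUSH 3   → [-1, -1, -50, 3]
POP      → [-1, -1, -50]
SUB      → [-1, 49]
DUP      → [-1, 49, 49]
SUB      → [-1, 0]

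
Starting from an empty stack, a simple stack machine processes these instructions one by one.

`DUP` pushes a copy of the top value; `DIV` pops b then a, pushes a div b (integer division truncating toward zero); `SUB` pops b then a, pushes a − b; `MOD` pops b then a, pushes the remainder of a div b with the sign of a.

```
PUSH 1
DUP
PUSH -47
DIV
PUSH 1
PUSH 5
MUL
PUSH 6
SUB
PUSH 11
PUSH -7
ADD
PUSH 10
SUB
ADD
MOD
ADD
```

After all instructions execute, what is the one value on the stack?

PUSH 1    1
DUP       1 1
PUSH -47  1 1 -47
DIV       1 0
PUSH 1    1 0 1
PUSH 5    1 0 1 5
MUL       1 0 5
PUSH 6    1 0 5 6
SUB       1 0 -1
PUSH 11   1 0 -1 11
PUSH -7   1 0 -1 11 -7
ADD       1 0 -1 4
PUSH 10   1 0 -1 4 10
SUB       1 0 -1 -6
ADD       1 0 -7
MOD       1 0
ADD       1

1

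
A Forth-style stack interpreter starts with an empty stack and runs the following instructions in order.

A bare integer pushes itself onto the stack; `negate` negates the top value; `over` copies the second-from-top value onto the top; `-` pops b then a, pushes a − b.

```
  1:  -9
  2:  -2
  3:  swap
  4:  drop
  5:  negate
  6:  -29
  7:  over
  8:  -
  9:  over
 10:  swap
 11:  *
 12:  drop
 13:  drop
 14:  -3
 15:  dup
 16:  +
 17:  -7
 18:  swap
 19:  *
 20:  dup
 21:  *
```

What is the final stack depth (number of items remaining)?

1

-9      -9
-2      -9 -2
swap    -2 -9
drop    -2
negate  2
-29     2 -29
over    2 -29 2
-       2 -31
over    2 -31 2
swap    2 2 -31
*       2 -62
drop    2
drop    (empty)
-3      -3
dup     -3 -3
+       -6
-7      -6 -7
swap    -7 -6
*       42
dup     42 42
*       1764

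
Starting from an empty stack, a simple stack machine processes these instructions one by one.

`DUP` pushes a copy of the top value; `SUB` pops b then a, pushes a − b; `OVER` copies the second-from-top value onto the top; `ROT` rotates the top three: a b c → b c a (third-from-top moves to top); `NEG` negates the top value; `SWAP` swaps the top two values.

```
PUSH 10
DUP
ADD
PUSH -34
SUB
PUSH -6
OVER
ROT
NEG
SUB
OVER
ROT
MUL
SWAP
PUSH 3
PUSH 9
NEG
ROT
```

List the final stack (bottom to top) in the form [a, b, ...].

[36, 3, -9, 108]

PUSH 10  → [10]
DUP      → [10, 10]
ADD      → [20]
PUSH -34 → [20, -34]
SUB      → [54]
PUSH -6  → [54, -6]
OVER     → [54, -6, 54]
ROT      → [-6, 54, 54]
NEG      → [-6, 54, -54]
SUB      → [-6, 108]
OVER     → [-6, 108, -6]
ROT      → [108, -6, -6]
MUL      → [108, 36]
SWAP     → [36, 108]
PUSH 3   → [36, 108, 3]
PUSH 9   → [36, 108, 3, 9]
NEG      → [36, 108, 3, -9]
ROT      → [36, 3, -9, 108]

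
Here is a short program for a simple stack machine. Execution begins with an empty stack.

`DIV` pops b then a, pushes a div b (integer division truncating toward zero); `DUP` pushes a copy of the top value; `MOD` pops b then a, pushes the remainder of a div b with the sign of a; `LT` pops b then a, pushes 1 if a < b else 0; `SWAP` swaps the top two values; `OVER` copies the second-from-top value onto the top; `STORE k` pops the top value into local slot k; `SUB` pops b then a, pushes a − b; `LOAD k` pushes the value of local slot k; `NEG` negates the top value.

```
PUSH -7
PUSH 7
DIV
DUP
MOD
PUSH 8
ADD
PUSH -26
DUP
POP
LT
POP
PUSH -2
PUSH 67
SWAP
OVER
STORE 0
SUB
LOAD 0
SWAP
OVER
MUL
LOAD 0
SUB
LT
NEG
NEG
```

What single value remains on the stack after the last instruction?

PUSH -7  → [-7]
PUSH 7   → [-7, 7]
DIV      → [-1]
DUP      → [-1, -1]
MOD      → [0]
PUSH 8   → [0, 8]
ADD      → [8]
PUSH -26 → [8, -26]
DUP      → [8, -26, -26]
POP      → [8, -26]
LT       → [0]
POP      → []
PUSH -2  → [-2]
PUSH 67  → [-2, 67]
SWAP     → [67, -2]
OVER     → [67, -2, 67]
STORE 0  → [67, -2]
SUB      → [69]
LOAD 0   → [69, 67]
SWAP     → [67, 69]
OVER     → [67, 69, 67]
MUL      → [67, 4623]
LOAD 0   → [67, 4623, 67]
SUB      → [67, 4556]
LT       → [1]
NEG      → [-1]
NEG      → [1]

1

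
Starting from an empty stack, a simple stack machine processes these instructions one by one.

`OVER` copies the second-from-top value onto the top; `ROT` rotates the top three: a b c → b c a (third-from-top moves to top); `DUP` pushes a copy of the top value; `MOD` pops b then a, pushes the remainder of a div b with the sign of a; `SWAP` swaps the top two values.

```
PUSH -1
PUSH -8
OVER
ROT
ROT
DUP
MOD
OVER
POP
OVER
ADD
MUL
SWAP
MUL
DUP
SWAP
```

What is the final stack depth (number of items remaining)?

2

PUSH -1 → -1
PUSH -8 → -1 -8
OVER    → -1 -8 -1
ROT     → -8 -1 -1
ROT     → -1 -1 -8
DUP     → -1 -1 -8 -8
MOD     → -1 -1 0
OVER    → -1 -1 0 -1
POP     → -1 -1 0
OVER    → -1 -1 0 -1
ADD     → -1 -1 -1
MUL     → -1 1
SWAP    → 1 -1
MUL     → -1
DUP     → -1 -1
SWAP    → -1 -1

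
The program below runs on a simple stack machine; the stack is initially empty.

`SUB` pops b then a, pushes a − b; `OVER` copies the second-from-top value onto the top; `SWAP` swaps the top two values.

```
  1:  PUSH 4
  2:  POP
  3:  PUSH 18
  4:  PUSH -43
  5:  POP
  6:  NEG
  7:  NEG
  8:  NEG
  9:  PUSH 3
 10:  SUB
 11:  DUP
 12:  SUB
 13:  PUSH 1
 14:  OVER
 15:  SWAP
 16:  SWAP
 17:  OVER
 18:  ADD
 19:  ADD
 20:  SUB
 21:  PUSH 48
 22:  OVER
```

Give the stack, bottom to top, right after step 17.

PUSH 4   -> 4
POP      -> (empty)
PUSH 18  -> 18
PUSH -43 -> 18 -43
POP      -> 18
NEG      -> -18
NEG      -> 18
NEG      -> -18
PUSH 3   -> -18 3
SUB      -> -21
DUP      -> -21 -21
SUB      -> 0
PUSH 1   -> 0 1
OVER     -> 0 1 0
SWAP     -> 0 0 1
SWAP     -> 0 1 0
OVER     -> 0 1 0 1

[0, 1, 0, 1]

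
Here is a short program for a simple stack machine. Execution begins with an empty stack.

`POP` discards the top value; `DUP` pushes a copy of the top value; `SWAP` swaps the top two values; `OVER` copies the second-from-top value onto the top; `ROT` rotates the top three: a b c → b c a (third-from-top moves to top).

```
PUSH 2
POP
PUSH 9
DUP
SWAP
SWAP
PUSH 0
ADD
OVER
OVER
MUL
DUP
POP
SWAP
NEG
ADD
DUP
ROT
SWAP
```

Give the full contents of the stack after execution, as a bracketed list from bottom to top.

[72, 9, 72]

PUSH 2 → 2
POP    → (empty)
PUSH 9 → 9
DUP    → 9 9
SWAP   → 9 9
SWAP   → 9 9
PUSH 0 → 9 9 0
ADD    → 9 9
OVER   → 9 9 9
OVER   → 9 9 9 9
MUL    → 9 9 81
DUP    → 9 9 81 81
POP    → 9 9 81
SWAP   → 9 81 9
NEG    → 9 81 -9
ADD    → 9 72
DUP    → 9 72 72
ROT    → 72 72 9
SWAP   → 72 9 72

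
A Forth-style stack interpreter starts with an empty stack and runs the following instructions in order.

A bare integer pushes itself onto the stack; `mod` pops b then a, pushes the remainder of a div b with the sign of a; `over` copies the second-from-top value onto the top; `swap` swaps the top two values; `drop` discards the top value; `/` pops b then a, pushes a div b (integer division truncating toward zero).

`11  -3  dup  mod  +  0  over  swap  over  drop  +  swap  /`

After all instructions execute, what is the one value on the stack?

1

11   -> [11]
-3   -> [11, -3]
dup  -> [11, -3, -3]
mod  -> [11, 0]
+    -> [11]
0    -> [11, 0]
over -> [11, 0, 11]
swap -> [11, 11, 0]
over -> [11, 11, 0, 11]
drop -> [11, 11, 0]
+    -> [11, 11]
swap -> [11, 11]
/    -> [1]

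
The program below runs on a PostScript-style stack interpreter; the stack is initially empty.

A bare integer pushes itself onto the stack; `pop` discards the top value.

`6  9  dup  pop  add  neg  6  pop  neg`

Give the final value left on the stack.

6    6
9    6 9
dup  6 9 9
pop  6 9
add  15
neg  -15
6    -15 6
pop  -15
neg  15

15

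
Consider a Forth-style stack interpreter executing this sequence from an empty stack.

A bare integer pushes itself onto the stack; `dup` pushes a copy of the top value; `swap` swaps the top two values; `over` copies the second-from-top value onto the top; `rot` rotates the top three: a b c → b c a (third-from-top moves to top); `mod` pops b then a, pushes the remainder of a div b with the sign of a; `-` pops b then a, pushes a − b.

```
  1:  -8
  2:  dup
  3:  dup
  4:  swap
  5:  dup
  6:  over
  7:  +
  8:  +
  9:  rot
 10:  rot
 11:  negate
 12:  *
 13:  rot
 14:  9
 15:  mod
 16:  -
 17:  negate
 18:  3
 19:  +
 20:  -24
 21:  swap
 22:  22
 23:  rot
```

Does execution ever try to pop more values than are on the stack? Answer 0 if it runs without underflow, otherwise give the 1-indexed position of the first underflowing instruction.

13

-8     → [-8]
dup    → [-8, -8]
dup    → [-8, -8, -8]
swap   → [-8, -8, -8]
dup    → [-8, -8, -8, -8]
over   → [-8, -8, -8, -8, -8]
+      → [-8, -8, -8, -16]
+      → [-8, -8, -24]
rot    → [-8, -24, -8]
rot    → [-24, -8, -8]
negate → [-24, -8, 8]
*      → [-24, -64]
rot  — needs 3 operands, stack has 2 → underflow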